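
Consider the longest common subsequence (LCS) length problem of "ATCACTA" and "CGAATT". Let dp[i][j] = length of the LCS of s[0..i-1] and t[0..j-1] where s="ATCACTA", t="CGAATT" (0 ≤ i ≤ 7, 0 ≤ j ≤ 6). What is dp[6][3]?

2

   ''  C  G  A  A  T  T
''  0  0  0  0  0  0  0
 A  0  0  0  1  1  1  1
 T  0  0  0  1  1  2  2
 C  0  1  1  1  1  2  2
 A  0  1  1  2  2  2  2
 C  0  1  1  2  2  2  2
 T  0  1  1  2  2  3  3
 A  0  1  1  2  3  3  3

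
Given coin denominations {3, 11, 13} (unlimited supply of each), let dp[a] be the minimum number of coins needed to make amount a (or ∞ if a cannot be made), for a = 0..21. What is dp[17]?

 a  0  1  2  3  4  5  6  7  8  9 10 11 12 13 14 15 16 17 18 19 20 21
dp  0  -  -  1  -  -  2  -  -  3  -  1  4  1  2  5  2  3  6  3  4  7
(- denotes ∞ / unreachable)

3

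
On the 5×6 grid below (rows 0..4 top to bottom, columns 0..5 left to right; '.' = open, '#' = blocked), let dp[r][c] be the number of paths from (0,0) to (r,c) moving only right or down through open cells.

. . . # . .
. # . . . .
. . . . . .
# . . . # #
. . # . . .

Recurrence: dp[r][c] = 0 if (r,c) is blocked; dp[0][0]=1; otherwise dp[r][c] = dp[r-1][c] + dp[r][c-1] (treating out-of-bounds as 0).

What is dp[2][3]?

3

r\c   0   1   2   3   4   5
  0   1   1   1   0   0   0
  1   1   0   1   1   1   1
  2   1   1   2   3   4   5
  3   0   1   3   6   0   0
  4   0   1   0   6   6   6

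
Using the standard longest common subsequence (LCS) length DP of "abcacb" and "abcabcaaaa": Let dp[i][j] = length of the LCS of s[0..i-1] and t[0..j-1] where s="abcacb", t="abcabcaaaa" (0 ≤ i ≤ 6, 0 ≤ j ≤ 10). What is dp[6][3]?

   ''  a  b  c  a  b  c  a  a  a  a
''  0  0  0  0  0  0  0  0  0  0  0
 a  0  1  1  1  1  1  1  1  1  1  1
 b  0  1  2  2  2  2  2  2  2  2  2
 c  0  1  2  3  3  3  3  3  3  3  3
 a  0  1  2  3  4  4  4  4  4  4  4
 c  0  1  2  3  4  4  5  5  5  5  5
 b  0  1  2  3  4  5  5  5  5  5  5

3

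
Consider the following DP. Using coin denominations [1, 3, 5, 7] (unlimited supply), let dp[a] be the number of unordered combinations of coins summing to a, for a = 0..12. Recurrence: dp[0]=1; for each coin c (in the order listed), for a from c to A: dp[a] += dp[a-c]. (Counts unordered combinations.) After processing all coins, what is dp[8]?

after  coin     0     1     2     3     4     5     6     7     8     9    10    11    12
          1     1     1     1     1     1     1     1     1     1     1     1     1     1
          3     1     1     1     2     2     2     3     3     3     4     4     4     5
          5     1     1     1     2     2     3     4     4     5     6     7     8     9
          7     1     1     1     2     2     3     4     5     6     7     9    10    12

6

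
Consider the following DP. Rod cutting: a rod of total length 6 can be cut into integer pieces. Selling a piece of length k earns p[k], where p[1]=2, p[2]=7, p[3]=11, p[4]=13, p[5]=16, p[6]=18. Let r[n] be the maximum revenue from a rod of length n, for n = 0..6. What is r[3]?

   n    0    1    2    3    4    5    6
r[n]    0    2    7   11   14   18   22

11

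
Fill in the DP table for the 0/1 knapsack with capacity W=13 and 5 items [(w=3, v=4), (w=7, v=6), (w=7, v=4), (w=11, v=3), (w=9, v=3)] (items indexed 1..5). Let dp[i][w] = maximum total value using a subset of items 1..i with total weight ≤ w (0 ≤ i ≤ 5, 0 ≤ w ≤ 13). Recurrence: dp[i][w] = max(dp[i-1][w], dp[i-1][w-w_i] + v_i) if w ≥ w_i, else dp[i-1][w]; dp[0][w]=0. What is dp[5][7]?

6

i\w   0   1   2   3   4   5   6   7   8   9  10  11  12  13
  0   0   0   0   0   0   0   0   0   0   0   0   0   0   0
  1   0   0   0   4   4   4   4   4   4   4   4   4   4   4
  2   0   0   0   4   4   4   4   6   6   6  10  10  10  10
  3   0   0   0   4   4   4   4   6   6   6  10  10  10  10
  4   0   0   0   4   4   4   4   6   6   6  10  10  10  10
  5   0   0   0   4   4   4   4   6   6   6  10  10  10  10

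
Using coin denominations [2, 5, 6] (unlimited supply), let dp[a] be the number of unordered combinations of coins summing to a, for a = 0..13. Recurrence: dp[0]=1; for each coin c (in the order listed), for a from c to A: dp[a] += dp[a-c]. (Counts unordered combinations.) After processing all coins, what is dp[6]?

after  coin     0     1     2     3     4     5     6     7     8     9    10    11    12    13
          2     1     0     1     0     1     0     1     0     1     0     1     0     1     0
          5     1     0     1     0     1     1     1     1     1     1     2     1     2     1
          6     1     0     1     0     1     1     2     1     2     1     3     2     4     2

2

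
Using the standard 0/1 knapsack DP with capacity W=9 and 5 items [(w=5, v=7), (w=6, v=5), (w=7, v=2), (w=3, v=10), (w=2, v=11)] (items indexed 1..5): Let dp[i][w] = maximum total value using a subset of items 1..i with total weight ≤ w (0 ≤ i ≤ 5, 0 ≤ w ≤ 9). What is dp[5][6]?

21

i\w   0   1   2   3   4   5   6   7   8   9
  0   0   0   0   0   0   0   0   0   0   0
  1   0   0   0   0   0   7   7   7   7   7
  2   0   0   0   0   0   7   7   7   7   7
  3   0   0   0   0   0   7   7   7   7   7
  4   0   0   0  10  10  10  10  10  17  17
  5   0   0  11  11  11  21  21  21  21  21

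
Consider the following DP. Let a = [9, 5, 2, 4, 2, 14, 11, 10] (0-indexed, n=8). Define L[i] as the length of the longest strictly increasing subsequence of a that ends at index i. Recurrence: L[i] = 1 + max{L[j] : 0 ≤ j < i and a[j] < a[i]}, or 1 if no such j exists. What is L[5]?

   i    0    1    2    3    4    5    6    7
a[i]    9    5    2    4    2   14   11   10
L[i]    1    1    1    2    1    3    3    3

3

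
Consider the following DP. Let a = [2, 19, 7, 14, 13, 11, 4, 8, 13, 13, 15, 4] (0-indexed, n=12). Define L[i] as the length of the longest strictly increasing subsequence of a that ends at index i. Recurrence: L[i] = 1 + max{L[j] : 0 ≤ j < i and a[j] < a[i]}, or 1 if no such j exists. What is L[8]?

   i    0    1    2    3    4    5    6    7    8    9   10   11
a[i]    2   19    7   14   13   11    4    8   13   13   15    4
L[i]    1    2    2    3    3    3    2    3    4    4    5    2

4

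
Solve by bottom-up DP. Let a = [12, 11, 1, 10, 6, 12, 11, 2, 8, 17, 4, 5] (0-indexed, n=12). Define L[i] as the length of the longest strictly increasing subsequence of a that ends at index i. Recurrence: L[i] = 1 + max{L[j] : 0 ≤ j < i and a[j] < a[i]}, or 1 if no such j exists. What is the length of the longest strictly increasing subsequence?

   i    0    1    2    3    4    5    6    7    8    9   10   11
a[i]   12   11    1   10    6   12   11    2    8   17    4    5
L[i]    1    1    1    2    2    3    3    2    3    4    3    4

4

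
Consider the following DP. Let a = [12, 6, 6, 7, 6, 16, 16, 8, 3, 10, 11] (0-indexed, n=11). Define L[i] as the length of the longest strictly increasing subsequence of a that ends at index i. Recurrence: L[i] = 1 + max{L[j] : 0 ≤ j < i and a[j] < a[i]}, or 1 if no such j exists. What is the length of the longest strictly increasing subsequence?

5

   i    0    1    2    3    4    5    6    7    8    9   10
a[i]   12    6    6    7    6   16   16    8    3   10   11
L[i]    1    1    1    2    1    3    3    3    1    4    5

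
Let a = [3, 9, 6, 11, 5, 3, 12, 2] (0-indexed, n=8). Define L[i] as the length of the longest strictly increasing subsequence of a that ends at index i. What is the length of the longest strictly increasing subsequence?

4

   i    0    1    2    3    4    5    6    7
a[i]    3    9    6   11    5    3   12    2
L[i]    1    2    2    3    2    1    4    1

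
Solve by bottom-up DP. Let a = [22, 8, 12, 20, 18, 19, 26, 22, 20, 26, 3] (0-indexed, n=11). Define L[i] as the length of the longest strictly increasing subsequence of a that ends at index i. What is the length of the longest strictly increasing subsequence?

6

   i    0    1    2    3    4    5    6    7    8    9   10
a[i]   22    8   12   20   18   19   26   22   20   26    3
L[i]    1    1    2    3    3    4    5    5    5    6    1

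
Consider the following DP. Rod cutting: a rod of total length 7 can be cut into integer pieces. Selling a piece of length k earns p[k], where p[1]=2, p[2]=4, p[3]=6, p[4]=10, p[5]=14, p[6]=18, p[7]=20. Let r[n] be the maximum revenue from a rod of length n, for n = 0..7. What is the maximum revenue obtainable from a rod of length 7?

20

   n    0    1    2    3    4    5    6    7
r[n]    0    2    4    6   10   14   18   20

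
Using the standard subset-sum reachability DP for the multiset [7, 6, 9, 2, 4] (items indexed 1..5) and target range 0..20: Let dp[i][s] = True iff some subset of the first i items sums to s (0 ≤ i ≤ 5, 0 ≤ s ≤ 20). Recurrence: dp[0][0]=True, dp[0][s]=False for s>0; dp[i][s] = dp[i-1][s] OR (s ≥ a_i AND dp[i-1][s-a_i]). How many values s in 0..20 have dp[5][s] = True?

17

i\s   0   1   2   3   4   5   6   7   8   9  10  11  12  13  14  15  16  17  18  19  20
  0   T   F   F   F   F   F   F   F   F   F   F   F   F   F   F   F   F   F   F   F   F
  1   T   F   F   F   F   F   F   T   F   F   F   F   F   F   F   F   F   F   F   F   F
  2   T   F   F   F   F   F   T   T   F   F   F   F   F   T   F   F   F   F   F   F   F
  3   T   F   F   F   F   F   T   T   F   T   F   F   F   T   F   T   T   F   F   F   F
  4   T   F   T   F   F   F   T   T   T   T   F   T   F   T   F   T   T   T   T   F   F
  5   T   F   T   F   T   F   T   T   T   T   T   T   T   T   F   T   T   T   T   T   T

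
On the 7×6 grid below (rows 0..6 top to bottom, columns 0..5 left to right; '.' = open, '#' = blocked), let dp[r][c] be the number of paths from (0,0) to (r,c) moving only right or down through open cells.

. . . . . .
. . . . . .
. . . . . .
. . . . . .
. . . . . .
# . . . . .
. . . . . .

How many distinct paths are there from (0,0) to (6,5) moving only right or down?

r\c   0   1   2   3   4   5
  0   1   1   1   1   1   1
  1   1   2   3   4   5   6
  2   1   3   6  10  15  21
  3   1   4  10  20  35  56
  4   1   5  15  35  70 126
  5   0   5  20  55 125 251
  6   0   5  25  80 205 456

456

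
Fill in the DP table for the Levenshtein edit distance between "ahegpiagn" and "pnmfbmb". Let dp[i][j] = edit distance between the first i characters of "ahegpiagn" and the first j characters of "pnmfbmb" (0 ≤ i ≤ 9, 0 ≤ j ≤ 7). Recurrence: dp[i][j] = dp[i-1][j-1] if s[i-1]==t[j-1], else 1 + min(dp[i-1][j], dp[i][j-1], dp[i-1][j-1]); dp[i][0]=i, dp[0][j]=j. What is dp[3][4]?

   ''  p  n  m  f  b  m  b
''  0  1  2  3  4  5  6  7
 a  1  1  2  3  4  5  6  7
 h  2  2  2  3  4  5  6  7
 e  3  3  3  3  4  5  6  7
 g  4  4  4  4  4  5  6  7
 p  5  4  5  5  5  5  6  7
 i  6  5  5  6  6  6  6  7
 a  7  6  6  6  7  7  7  7
 g  8  7  7  7  7  8  8  8
 n  9  8  7  8  8  8  9  9

4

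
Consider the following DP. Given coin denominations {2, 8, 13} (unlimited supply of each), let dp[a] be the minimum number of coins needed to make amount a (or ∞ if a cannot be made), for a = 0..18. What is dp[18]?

 a  0  1  2  3  4  5  6  7  8  9 10 11 12 13 14 15 16 17 18
dp  0  -  1  -  2  -  3  -  1  -  2  -  3  1  4  2  2  3  3
(- denotes ∞ / unreachable)

3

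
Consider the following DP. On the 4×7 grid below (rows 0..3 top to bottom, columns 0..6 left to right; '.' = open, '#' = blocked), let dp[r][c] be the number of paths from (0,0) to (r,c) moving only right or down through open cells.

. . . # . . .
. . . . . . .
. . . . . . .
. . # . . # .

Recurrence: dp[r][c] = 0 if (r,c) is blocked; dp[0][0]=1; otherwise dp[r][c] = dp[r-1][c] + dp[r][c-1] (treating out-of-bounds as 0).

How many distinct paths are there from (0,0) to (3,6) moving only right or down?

r\c   0   1   2   3   4   5   6
  0   1   1   1   0   0   0   0
  1   1   2   3   3   3   3   3
  2   1   3   6   9  12  15  18
  3   1   4   0   9  21   0  18

18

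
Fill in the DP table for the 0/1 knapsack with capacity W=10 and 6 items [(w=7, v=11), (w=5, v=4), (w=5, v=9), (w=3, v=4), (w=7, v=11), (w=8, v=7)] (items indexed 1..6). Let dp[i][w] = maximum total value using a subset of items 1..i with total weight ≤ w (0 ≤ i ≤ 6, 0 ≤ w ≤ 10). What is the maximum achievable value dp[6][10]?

15

i\w   0   1   2   3   4   5   6   7   8   9  10
  0   0   0   0   0   0   0   0   0   0   0   0
  1   0   0   0   0   0   0   0  11  11  11  11
  2   0   0   0   0   0   4   4  11  11  11  11
  3   0   0   0   0   0   9   9  11  11  11  13
  4   0   0   0   4   4   9   9  11  13  13  15
  5   0   0   0   4   4   9   9  11  13  13  15
  6   0   0   0   4   4   9   9  11  13  13  15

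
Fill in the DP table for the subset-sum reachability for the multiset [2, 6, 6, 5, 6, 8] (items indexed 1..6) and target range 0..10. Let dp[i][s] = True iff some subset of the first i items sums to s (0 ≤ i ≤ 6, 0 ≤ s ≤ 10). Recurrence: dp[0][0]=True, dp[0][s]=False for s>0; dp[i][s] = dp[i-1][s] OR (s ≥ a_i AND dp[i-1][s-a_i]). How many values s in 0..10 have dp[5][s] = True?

6

i\s   0   1   2   3   4   5   6   7   8   9  10
  0   T   F   F   F   F   F   F   F   F   F   F
  1   T   F   T   F   F   F   F   F   F   F   F
  2   T   F   T   F   F   F   T   F   T   F   F
  3   T   F   T   F   F   F   T   F   T   F   F
  4   T   F   T   F   F   T   T   T   T   F   F
  5   T   F   T   F   F   T   T   T   T   F   F
  6   T   F   T   F   F   T   T   T   T   F   T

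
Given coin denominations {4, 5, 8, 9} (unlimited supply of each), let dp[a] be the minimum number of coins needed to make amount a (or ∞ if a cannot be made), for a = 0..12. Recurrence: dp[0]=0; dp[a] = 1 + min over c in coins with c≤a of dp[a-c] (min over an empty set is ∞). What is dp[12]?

2

 a  0  1  2  3  4  5  6  7  8  9 10 11 12
dp  0  -  -  -  1  1  -  -  1  1  2  -  2
(- denotes ∞ / unreachable)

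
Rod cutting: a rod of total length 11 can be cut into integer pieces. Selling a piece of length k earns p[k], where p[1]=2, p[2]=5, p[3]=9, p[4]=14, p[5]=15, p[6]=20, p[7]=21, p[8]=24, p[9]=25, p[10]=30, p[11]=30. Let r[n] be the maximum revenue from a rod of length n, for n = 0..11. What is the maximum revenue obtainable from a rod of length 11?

37

   n    0    1    2    3    4    5    6    7    8    9   10   11
r[n]    0    2    5    9   14   16   20   23   28   30   34   37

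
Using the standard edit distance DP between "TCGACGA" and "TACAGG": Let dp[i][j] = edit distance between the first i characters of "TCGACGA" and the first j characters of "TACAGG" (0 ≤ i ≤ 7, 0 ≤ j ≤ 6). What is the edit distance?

   ''  T  A  C  A  G  G
''  0  1  2  3  4  5  6
 T  1  0  1  2  3  4  5
 C  2  1  1  1  2  3  4
 G  3  2  2  2  2  2  3
 A  4  3  2  3  2  3  3
 C  5  4  3  2  3  3  4
 G  6  5  4  3  3  3  3
 A  7  6  5  4  3  4  4

4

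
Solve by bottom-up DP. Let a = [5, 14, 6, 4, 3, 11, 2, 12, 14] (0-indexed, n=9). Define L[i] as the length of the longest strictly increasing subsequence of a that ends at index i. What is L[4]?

1

   i    0    1    2    3    4    5    6    7    8
a[i]    5   14    6    4    3   11    2   12   14
L[i]    1    2    2    1    1    3    1    4    5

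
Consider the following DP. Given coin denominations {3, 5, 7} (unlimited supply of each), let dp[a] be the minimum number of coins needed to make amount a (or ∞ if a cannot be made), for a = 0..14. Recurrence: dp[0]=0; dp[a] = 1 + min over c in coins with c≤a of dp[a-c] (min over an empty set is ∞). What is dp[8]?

 a  0  1  2  3  4  5  6  7  8  9 10 11 12 13 14
dp  0  -  -  1  -  1  2  1  2  3  2  3  2  3  2
(- denotes ∞ / unreachable)

2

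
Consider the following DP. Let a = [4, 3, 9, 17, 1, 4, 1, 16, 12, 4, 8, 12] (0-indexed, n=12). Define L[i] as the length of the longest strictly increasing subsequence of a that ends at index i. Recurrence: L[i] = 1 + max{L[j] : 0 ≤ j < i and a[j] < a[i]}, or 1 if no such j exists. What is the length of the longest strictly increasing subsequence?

4

   i    0    1    2    3    4    5    6    7    8    9   10   11
a[i]    4    3    9   17    1    4    1   16   12    4    8   12
L[i]    1    1    2    3    1    2    1    3    3    2    3    4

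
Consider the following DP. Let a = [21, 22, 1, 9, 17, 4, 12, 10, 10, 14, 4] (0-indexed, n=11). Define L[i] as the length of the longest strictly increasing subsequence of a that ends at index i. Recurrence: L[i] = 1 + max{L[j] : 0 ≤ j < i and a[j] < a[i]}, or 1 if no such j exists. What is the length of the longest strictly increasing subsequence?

   i    0    1    2    3    4    5    6    7    8    9   10
a[i]   21   22    1    9   17    4   12   10   10   14    4
L[i]    1    2    1    2    3    2    3    3    3    4    2

4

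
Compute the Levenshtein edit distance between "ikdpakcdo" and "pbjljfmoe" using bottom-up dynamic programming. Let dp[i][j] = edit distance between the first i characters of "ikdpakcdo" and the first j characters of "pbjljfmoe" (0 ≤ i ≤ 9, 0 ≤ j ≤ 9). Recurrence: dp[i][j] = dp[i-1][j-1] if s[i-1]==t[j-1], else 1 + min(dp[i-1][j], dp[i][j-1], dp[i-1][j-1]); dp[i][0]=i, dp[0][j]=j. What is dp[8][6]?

8

   ''  p  b  j  l  j  f  m  o  e
''  0  1  2  3  4  5  6  7  8  9
 i  1  1  2  3  4  5  6  7  8  9
 k  2  2  2  3  4  5  6  7  8  9
 d  3  3  3  3  4  5  6  7  8  9
 p  4  3  4  4  4  5  6  7  8  9
 a  5  4  4  5  5  5  6  7  8  9
 k  6  5  5  5  6  6  6  7  8  9
 c  7  6  6  6  6  7  7  7  8  9
 d  8  7  7  7  7  7  8  8  8  9
 o  9  8  8  8  8  8  8  9  8  9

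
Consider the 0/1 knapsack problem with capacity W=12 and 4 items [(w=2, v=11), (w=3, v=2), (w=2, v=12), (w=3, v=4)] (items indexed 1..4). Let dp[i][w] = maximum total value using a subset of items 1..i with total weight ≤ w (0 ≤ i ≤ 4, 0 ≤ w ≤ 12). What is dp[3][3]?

i\w   0   1   2   3   4   5   6   7   8   9  10  11  12
  0   0   0   0   0   0   0   0   0   0   0   0   0   0
  1   0   0  11  11  11  11  11  11  11  11  11  11  11
  2   0   0  11  11  11  13  13  13  13  13  13  13  13
  3   0   0  12  12  23  23  23  25  25  25  25  25  25
  4   0   0  12  12  23  23  23  27  27  27  29  29  29

12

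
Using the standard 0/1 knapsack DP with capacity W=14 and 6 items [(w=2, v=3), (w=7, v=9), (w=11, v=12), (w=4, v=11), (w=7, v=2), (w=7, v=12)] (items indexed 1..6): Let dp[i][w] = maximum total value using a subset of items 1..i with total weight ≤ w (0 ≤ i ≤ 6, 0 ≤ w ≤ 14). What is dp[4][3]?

3

i\w   0   1   2   3   4   5   6   7   8   9  10  11  12  13  14
  0   0   0   0   0   0   0   0   0   0   0   0   0   0   0   0
  1   0   0   3   3   3   3   3   3   3   3   3   3   3   3   3
  2   0   0   3   3   3   3   3   9   9  12  12  12  12  12  12
  3   0   0   3   3   3   3   3   9   9  12  12  12  12  15  15
  4   0   0   3   3  11  11  14  14  14  14  14  20  20  23  23
  5   0   0   3   3  11  11  14  14  14  14  14  20  20  23  23
  6   0   0   3   3  11  11  14  14  14  15  15  23  23  26  26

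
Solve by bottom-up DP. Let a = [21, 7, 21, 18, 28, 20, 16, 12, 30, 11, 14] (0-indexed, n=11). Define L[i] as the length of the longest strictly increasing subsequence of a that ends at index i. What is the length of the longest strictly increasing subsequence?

4

   i    0    1    2    3    4    5    6    7    8    9   10
a[i]   21    7   21   18   28   20   16   12   30   11   14
L[i]    1    1    2    2    3    3    2    2    4    2    3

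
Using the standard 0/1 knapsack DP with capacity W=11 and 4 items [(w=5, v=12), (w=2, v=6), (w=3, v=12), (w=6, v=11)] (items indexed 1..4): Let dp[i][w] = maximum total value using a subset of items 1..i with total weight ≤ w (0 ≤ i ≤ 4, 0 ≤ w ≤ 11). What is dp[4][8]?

24

i\w   0   1   2   3   4   5   6   7   8   9  10  11
  0   0   0   0   0   0   0   0   0   0   0   0   0
  1   0   0   0   0   0  12  12  12  12  12  12  12
  2   0   0   6   6   6  12  12  18  18  18  18  18
  3   0   0   6  12  12  18  18  18  24  24  30  30
  4   0   0   6  12  12  18  18  18  24  24  30  30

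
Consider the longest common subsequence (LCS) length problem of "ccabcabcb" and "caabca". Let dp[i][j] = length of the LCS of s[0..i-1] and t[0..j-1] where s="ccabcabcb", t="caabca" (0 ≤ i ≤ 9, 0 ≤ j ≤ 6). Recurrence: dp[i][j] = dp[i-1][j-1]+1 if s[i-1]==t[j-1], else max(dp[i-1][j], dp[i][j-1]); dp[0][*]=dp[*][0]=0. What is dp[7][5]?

   ''  c  a  a  b  c  a
''  0  0  0  0  0  0  0
 c  0  1  1  1  1  1  1
 c  0  1  1  1  1  2  2
 a  0  1  2  2  2  2  3
 b  0  1  2  2  3  3  3
 c  0  1  2  2  3  4  4
 a  0  1  2  3  3  4  5
 b  0  1  2  3  4  4  5
 c  0  1  2  3  4  5  5
 b  0  1  2  3  4  5  5

4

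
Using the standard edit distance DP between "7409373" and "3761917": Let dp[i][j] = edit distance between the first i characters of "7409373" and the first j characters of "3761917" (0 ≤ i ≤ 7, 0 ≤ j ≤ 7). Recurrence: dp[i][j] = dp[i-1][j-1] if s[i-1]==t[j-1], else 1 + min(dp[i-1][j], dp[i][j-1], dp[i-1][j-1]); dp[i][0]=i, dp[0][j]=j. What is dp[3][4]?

3

   ''  3  7  6  1  9  1  7
''  0  1  2  3  4  5  6  7
 7  1  1  1  2  3  4  5  6
 4  2  2  2  2  3  4  5  6
 0  3  3  3  3  3  4  5  6
 9  4  4  4  4  4  3  4  5
 3  5  4  5  5  5  4  4  5
 7  6  5  4  5  6  5  5  4
 3  7  6  5  5  6  6  6  5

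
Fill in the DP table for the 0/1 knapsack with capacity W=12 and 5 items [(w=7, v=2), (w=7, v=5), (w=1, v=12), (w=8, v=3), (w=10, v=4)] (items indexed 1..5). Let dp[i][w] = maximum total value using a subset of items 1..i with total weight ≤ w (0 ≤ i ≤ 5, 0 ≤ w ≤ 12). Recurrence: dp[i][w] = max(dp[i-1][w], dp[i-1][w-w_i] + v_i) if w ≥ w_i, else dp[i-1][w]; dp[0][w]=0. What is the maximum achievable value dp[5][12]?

i\w   0   1   2   3   4   5   6   7   8   9  10  11  12
  0   0   0   0   0   0   0   0   0   0   0   0   0   0
  1   0   0   0   0   0   0   0   2   2   2   2   2   2
  2   0   0   0   0   0   0   0   5   5   5   5   5   5
  3   0  12  12  12  12  12  12  12  17  17  17  17  17
  4   0  12  12  12  12  12  12  12  17  17  17  17  17
  5   0  12  12  12  12  12  12  12  17  17  17  17  17

17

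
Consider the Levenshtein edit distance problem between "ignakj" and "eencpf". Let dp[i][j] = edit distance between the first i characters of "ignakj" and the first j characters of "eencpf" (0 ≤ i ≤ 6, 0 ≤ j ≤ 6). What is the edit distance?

5

   ''  e  e  n  c  p  f
''  0  1  2  3  4  5  6
 i  1  1  2  3  4  5  6
 g  2  2  2  3  4  5  6
 n  3  3  3  2  3  4  5
 a  4  4  4  3  3  4  5
 k  5  5  5  4  4  4  5
 j  6  6  6  5  5  5  5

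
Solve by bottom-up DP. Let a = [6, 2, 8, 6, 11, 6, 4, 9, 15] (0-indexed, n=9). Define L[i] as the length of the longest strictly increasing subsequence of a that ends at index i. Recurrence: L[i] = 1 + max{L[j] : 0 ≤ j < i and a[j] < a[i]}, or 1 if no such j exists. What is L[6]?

2

   i    0    1    2    3    4    5    6    7    8
a[i]    6    2    8    6   11    6    4    9   15
L[i]    1    1    2    2    3    2    2    3    4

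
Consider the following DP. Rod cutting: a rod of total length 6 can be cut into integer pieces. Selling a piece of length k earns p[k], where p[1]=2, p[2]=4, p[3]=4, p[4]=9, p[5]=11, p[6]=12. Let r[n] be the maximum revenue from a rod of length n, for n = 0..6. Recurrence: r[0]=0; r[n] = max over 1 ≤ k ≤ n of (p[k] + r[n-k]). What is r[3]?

   n    0    1    2    3    4    5    6
r[n]    0    2    4    6    9   11   13

6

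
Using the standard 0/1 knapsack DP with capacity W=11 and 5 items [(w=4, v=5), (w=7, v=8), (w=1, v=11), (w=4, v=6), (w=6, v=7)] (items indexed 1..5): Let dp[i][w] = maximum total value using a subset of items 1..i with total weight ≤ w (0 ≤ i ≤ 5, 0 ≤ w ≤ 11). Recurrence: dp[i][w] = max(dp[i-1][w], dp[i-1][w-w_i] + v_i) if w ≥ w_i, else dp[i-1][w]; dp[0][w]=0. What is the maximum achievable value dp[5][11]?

i\w   0   1   2   3   4   5   6   7   8   9  10  11
  0   0   0   0   0   0   0   0   0   0   0   0   0
  1   0   0   0   0   5   5   5   5   5   5   5   5
  2   0   0   0   0   5   5   5   8   8   8   8  13
  3   0  11  11  11  11  16  16  16  19  19  19  19
  4   0  11  11  11  11  17  17  17  19  22  22  22
  5   0  11  11  11  11  17  17  18  19  22  22  24

24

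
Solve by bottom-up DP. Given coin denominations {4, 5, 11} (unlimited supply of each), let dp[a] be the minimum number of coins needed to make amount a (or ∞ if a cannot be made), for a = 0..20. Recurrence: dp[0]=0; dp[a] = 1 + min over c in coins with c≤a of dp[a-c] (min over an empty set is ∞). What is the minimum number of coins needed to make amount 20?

 a  0  1  2  3  4  5  6  7  8  9 10 11 12 13 14 15 16 17 18 19 20
dp  0  -  -  -  1  1  -  -  2  2  2  1  3  3  3  2  2  4  4  3  3
(- denotes ∞ / unreachable)

3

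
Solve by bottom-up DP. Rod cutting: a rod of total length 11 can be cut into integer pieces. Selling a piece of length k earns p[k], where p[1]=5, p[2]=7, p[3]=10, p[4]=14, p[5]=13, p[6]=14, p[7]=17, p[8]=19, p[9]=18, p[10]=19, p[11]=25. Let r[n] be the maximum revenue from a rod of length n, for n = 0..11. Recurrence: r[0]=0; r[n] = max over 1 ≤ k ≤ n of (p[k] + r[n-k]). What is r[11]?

55

   n    0    1    2    3    4    5    6    7    8    9   10   11
r[n]    0    5   10   15   20   25   30   35   40   45   50   55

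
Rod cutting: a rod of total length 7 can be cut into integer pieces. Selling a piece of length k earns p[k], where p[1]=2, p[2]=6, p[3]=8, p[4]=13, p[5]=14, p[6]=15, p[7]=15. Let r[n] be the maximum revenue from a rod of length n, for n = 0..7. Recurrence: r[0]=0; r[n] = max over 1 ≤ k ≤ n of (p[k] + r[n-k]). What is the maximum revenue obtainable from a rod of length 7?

   n    0    1    2    3    4    5    6    7
r[n]    0    2    6    8   13   15   19   21

21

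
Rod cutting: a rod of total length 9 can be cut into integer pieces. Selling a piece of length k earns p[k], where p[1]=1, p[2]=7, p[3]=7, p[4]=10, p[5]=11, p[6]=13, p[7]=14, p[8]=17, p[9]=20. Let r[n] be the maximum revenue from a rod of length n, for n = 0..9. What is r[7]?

   n    0    1    2    3    4    5    6    7    8    9
r[n]    0    1    7    8   14   15   21   22   28   29

22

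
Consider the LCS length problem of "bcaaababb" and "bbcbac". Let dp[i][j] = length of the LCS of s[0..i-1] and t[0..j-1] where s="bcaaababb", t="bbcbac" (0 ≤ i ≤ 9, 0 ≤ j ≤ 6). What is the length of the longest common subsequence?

4

   ''  b  b  c  b  a  c
''  0  0  0  0  0  0  0
 b  0  1  1  1  1  1  1
 c  0  1  1  2  2  2  2
 a  0  1  1  2  2  3  3
 a  0  1  1  2  2  3  3
 a  0  1  1  2  2  3  3
 b  0  1  2  2  3  3  3
 a  0  1  2  2  3  4  4
 b  0  1  2  2  3  4  4
 b  0  1  2  2  3  4  4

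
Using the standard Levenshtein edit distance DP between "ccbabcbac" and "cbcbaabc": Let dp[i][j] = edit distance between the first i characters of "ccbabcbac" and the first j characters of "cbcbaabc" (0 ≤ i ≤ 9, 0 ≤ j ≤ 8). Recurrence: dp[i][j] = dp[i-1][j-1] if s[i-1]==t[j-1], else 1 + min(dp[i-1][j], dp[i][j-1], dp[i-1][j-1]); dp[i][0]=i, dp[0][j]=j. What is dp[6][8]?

   ''  c  b  c  b  a  a  b  c
''  0  1  2  3  4  5  6  7  8
 c  1  0  1  2  3  4  5  6  7
 c  2  1  1  1  2  3  4  5  6
 b  3  2  1  2  1  2  3  4  5
 a  4  3  2  2  2  1  2  3  4
 b  5  4  3  3  2  2  2  2  3
 c  6  5  4  3  3  3  3  3  2
 b  7  6  5  4  3  4  4  3  3
 a  8  7  6  5  4  3  4  4  4
 c  9  8  7  6  5  4  4  5  4

2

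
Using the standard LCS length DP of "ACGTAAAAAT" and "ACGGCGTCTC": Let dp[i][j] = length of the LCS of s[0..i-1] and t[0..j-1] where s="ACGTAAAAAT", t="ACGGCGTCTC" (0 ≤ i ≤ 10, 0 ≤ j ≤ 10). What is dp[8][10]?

   ''  A  C  G  G  C  G  T  C  T  C
''  0  0  0  0  0  0  0  0  0  0  0
 A  0  1  1  1  1  1  1  1  1  1  1
 C  0  1  2  2  2  2  2  2  2  2  2
 G  0  1  2  3  3  3  3  3  3  3  3
 T  0  1  2  3  3  3  3  4  4  4  4
 A  0  1  2  3  3  3  3  4  4  4  4
 A  0  1  2  3  3  3  3  4  4  4  4
 A  0  1  2  3  3  3  3  4  4  4  4
 A  0  1  2  3  3  3  3  4  4  4  4
 A  0  1  2  3  3  3  3  4  4  4  4
 T  0  1  2  3  3  3  3  4  4  5  5

4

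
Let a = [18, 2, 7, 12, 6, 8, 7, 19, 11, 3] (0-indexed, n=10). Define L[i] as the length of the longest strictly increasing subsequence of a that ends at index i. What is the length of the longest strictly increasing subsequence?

4

   i    0    1    2    3    4    5    6    7    8    9
a[i]   18    2    7   12    6    8    7   19   11    3
L[i]    1    1    2    3    2    3    3    4    4    2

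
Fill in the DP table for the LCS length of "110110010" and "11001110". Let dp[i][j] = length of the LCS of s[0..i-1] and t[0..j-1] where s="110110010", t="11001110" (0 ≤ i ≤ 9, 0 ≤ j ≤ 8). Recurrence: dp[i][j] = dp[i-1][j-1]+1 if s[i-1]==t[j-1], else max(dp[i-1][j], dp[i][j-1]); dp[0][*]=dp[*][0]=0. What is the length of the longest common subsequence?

7

   ''  1  1  0  0  1  1  1  0
''  0  0  0  0  0  0  0  0  0
 1  0  1  1  1  1  1  1  1  1
 1  0  1  2  2  2  2  2  2  2
 0  0  1  2  3  3  3  3  3  3
 1  0  1  2  3  3  4  4  4  4
 1  0  1  2  3  3  4  5  5  5
 0  0  1  2  3  4  4  5  5  6
 0  0  1  2  3  4  4  5  5  6
 1  0  1  2  3  4  5  5  6  6
 0  0  1  2  3  4  5  5  6  7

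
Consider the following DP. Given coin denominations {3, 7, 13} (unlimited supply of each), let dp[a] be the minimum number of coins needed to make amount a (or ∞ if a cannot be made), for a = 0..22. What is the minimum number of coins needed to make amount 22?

4

 a  0  1  2  3  4  5  6  7  8  9 10 11 12 13 14 15 16 17 18 19 20 21 22
dp  0  -  -  1  -  -  2  1  -  3  2  -  4  1  2  5  2  3  6  3  2  3  4
(- denotes ∞ / unreachable)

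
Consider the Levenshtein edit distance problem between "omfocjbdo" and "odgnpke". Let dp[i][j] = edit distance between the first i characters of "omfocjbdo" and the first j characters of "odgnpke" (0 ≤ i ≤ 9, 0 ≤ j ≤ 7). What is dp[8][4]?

7

   ''  o  d  g  n  p  k  e
''  0  1  2  3  4  5  6  7
 o  1  0  1  2  3  4  5  6
 m  2  1  1  2  3  4  5  6
 f  3  2  2  2  3  4  5  6
 o  4  3  3  3  3  4  5  6
 c  5  4  4  4  4  4  5  6
 j  6  5  5  5  5  5  5  6
 b  7  6  6  6  6  6  6  6
 d  8  7  6  7  7  7  7  7
 o  9  8  7  7  8  8  8  8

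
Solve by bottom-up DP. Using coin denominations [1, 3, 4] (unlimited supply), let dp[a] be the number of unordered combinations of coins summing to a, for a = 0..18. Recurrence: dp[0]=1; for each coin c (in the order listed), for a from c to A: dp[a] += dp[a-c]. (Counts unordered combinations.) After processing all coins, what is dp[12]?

after  coin     0     1     2     3     4     5     6     7     8     9    10    11    12    13    14    15    16    17    18
          1     1     1     1     1     1     1     1     1     1     1     1     1     1     1     1     1     1     1     1
          3     1     1     1     2     2     2     3     3     3     4     4     4     5     5     5     6     6     6     7
          4     1     1     1     2     3     3     4     5     6     7     8     9    11    12    13    15    17    18    20

11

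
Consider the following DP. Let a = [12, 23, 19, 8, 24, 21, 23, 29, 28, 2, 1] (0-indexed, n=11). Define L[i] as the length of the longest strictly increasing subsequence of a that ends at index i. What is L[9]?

   i    0    1    2    3    4    5    6    7    8    9   10
a[i]   12   23   19    8   24   21   23   29   28    2    1
L[i]    1    2    2    1    3    3    4    5    5    1    1

1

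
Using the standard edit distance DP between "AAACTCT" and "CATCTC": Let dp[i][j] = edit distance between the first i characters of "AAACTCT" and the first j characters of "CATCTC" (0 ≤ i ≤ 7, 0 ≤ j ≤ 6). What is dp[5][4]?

   ''  C  A  T  C  T  C
''  0  1  2  3  4  5  6
 A  1  1  1  2  3  4  5
 A  2  2  1  2  3  4  5
 A  3  3  2  2  3  4  5
 C  4  3  3  3  2  3  4
 T  5  4  4  3  3  2  3
 C  6  5  5  4  3  3  2
 T  7  6  6  5  4  3  3

3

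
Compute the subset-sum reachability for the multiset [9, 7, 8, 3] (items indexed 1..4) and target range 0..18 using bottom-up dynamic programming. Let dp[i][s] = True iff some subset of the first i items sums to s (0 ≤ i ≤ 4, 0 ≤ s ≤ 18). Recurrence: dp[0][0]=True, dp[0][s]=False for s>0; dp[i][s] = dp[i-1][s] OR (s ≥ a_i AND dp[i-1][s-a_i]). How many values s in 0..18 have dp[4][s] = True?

12

i\s   0   1   2   3   4   5   6   7   8   9  10  11  12  13  14  15  16  17  18
  0   T   F   F   F   F   F   F   F   F   F   F   F   F   F   F   F   F   F   F
  1   T   F   F   F   F   F   F   F   F   T   F   F   F   F   F   F   F   F   F
  2   T   F   F   F   F   F   F   T   F   T   F   F   F   F   F   F   T   F   F
  3   T   F   F   F   F   F   F   T   T   T   F   F   F   F   F   T   T   T   F
  4   T   F   F   T   F   F   F   T   T   T   T   T   T   F   F   T   T   T   T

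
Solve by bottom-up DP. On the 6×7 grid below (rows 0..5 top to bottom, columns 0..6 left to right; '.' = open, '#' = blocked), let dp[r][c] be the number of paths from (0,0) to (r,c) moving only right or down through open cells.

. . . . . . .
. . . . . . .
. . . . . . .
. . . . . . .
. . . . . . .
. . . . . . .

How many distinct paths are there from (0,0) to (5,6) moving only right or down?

r\c   0   1   2   3   4   5   6
  0   1   1   1   1   1   1   1
  1   1   2   3   4   5   6   7
  2   1   3   6  10  15  21  28
  3   1   4  10  20  35  56  84
  4   1   5  15  35  70 126 210
  5   1   6  21  56 126 252 462

462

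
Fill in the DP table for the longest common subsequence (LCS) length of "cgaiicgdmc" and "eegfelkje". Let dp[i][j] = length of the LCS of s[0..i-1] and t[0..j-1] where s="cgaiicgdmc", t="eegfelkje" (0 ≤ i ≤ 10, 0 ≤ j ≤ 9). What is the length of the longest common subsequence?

1

   ''  e  e  g  f  e  l  k  j  e
''  0  0  0  0  0  0  0  0  0  0
 c  0  0  0  0  0  0  0  0  0  0
 g  0  0  0  1  1  1  1  1  1  1
 a  0  0  0  1  1  1  1  1  1  1
 i  0  0  0  1  1  1  1  1  1  1
 i  0  0  0  1  1  1  1  1  1  1
 c  0  0  0  1  1  1  1  1  1  1
 g  0  0  0  1  1  1  1  1  1  1
 d  0  0  0  1  1  1  1  1  1  1
 m  0  0  0  1  1  1  1  1  1  1
 c  0  0  0  1  1  1  1  1  1  1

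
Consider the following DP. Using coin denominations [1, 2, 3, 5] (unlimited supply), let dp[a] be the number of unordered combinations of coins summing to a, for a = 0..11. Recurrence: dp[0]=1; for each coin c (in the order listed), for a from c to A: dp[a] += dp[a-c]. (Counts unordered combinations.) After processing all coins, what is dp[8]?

after  coin     0     1     2     3     4     5     6     7     8     9    10    11
          1     1     1     1     1     1     1     1     1     1     1     1     1
          2     1     1     2     2     3     3     4     4     5     5     6     6
          3     1     1     2     3     4     5     7     8    10    12    14    16
          5     1     1     2     3     4     6     8    10    13    16    20    24

13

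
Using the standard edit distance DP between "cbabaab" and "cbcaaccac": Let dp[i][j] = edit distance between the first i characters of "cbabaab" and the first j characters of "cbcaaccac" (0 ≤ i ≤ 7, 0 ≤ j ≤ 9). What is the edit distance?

   ''  c  b  c  a  a  c  c  a  c
''  0  1  2  3  4  5  6  7  8  9
 c  1  0  1  2  3  4  5  6  7  8
 b  2  1  0  1  2  3  4  5  6  7
 a  3  2  1  1  1  2  3  4  5  6
 b  4  3  2  2  2  2  3  4  5  6
 a  5  4  3  3  2  2  3  4  4  5
 a  6  5  4  4  3  2  3  4  4  5
 b  7  6  5  5  4  3  3  4  5  5

5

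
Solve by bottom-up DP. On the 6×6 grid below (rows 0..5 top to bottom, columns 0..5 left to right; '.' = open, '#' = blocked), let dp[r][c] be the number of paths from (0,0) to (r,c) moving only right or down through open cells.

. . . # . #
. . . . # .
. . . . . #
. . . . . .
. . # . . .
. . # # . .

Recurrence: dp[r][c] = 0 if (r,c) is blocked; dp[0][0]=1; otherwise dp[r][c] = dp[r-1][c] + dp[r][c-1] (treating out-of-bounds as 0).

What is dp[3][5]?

28

r\c   0   1   2   3   4   5
  0   1   1   1   0   0   0
  1   1   2   3   3   0   0
  2   1   3   6   9   9   0
  3   1   4  10  19  28  28
  4   1   5   0  19  47  75
  5   1   6   0   0  47 122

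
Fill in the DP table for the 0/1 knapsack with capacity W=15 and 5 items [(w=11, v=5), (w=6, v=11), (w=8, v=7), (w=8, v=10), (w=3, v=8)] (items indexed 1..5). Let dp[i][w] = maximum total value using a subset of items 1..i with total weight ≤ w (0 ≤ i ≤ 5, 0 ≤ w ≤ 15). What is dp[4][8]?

11

i\w   0   1   2   3   4   5   6   7   8   9  10  11  12  13  14  15
  0   0   0   0   0   0   0   0   0   0   0   0   0   0   0   0   0
  1   0   0   0   0   0   0   0   0   0   0   0   5   5   5   5   5
  2   0   0   0   0   0   0  11  11  11  11  11  11  11  11  11  11
  3   0   0   0   0   0   0  11  11  11  11  11  11  11  11  18  18
  4   0   0   0   0   0   0  11  11  11  11  11  11  11  11  21  21
  5   0   0   0   8   8   8  11  11  11  19  19  19  19  19  21  21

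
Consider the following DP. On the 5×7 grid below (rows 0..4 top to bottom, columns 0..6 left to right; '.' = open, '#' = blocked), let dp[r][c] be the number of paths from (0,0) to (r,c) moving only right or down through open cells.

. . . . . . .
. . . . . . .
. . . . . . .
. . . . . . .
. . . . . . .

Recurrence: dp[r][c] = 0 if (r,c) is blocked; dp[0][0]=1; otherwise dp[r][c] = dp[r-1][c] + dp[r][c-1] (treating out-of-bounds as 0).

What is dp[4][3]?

r\c   0   1   2   3   4   5   6
  0   1   1   1   1   1   1   1
  1   1   2   3   4   5   6   7
  2   1   3   6  10  15  21  28
  3   1   4  10  20  35  56  84
  4   1   5  15  35  70 126 210

35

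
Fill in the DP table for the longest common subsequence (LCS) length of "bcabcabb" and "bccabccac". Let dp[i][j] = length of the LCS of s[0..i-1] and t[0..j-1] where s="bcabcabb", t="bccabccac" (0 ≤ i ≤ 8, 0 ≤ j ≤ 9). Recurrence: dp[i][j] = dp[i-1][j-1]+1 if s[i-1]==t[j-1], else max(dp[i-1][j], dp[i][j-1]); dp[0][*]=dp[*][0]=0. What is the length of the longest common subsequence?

6

   ''  b  c  c  a  b  c  c  a  c
''  0  0  0  0  0  0  0  0  0  0
 b  0  1  1  1  1  1  1  1  1  1
 c  0  1  2  2  2  2  2  2  2  2
 a  0  1  2  2  3  3  3  3  3  3
 b  0  1  2  2  3  4  4  4  4  4
 c  0  1  2  3  3  4  5  5  5  5
 a  0  1  2  3  4  4  5  5  6  6
 b  0  1  2  3  4  5  5  5  6  6
 b  0  1  2  3  4  5  5  5  6  6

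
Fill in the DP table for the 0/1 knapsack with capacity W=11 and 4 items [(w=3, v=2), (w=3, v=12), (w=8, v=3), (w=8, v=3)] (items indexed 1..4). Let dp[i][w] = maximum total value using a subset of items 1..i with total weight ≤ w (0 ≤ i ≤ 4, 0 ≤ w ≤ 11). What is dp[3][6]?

i\w   0   1   2   3   4   5   6   7   8   9  10  11
  0   0   0   0   0   0   0   0   0   0   0   0   0
  1   0   0   0   2   2   2   2   2   2   2   2   2
  2   0   0   0  12  12  12  14  14  14  14  14  14
  3   0   0   0  12  12  12  14  14  14  14  14  15
  4   0   0   0  12  12  12  14  14  14  14  14  15

14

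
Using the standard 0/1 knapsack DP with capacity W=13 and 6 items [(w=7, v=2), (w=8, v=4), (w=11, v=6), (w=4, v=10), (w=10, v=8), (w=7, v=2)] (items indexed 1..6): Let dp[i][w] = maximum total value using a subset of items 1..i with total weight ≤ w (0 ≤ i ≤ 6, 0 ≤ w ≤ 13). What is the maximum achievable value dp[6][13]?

14

i\w   0   1   2   3   4   5   6   7   8   9  10  11  12  13
  0   0   0   0   0   0   0   0   0   0   0   0   0   0   0
  1   0   0   0   0   0   0   0   2   2   2   2   2   2   2
  2   0   0   0   0   0   0   0   2   4   4   4   4   4   4
  3   0   0   0   0   0   0   0   2   4   4   4   6   6   6
  4   0   0   0   0  10  10  10  10  10  10  10  12  14  14
  5   0   0   0   0  10  10  10  10  10  10  10  12  14  14
  6   0   0   0   0  10  10  10  10  10  10  10  12  14  14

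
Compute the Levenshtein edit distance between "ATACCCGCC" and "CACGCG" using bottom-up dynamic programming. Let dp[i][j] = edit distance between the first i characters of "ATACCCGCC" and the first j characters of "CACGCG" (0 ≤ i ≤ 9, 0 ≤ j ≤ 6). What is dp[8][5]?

4

   ''  C  A  C  G  C  G
''  0  1  2  3  4  5  6
 A  1  1  1  2  3  4  5
 T  2  2  2  2  3  4  5
 A  3  3  2  3  3  4  5
 C  4  3  3  2  3  3  4
 C  5  4  4  3  3  3  4
 C  6  5  5  4  4  3  4
 G  7  6  6  5  4  4  3
 C  8  7  7  6  5  4  4
 C  9  8  8  7  6  5  5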